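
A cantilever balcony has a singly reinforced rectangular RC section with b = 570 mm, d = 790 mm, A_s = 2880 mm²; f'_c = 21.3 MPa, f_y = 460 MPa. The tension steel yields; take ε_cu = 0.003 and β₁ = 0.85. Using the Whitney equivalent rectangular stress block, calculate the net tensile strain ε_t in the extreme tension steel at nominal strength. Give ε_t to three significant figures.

ε_t ≈ 0.0127

a = A_s f_y/(0.85 f'_c b) = 128.37 mm.
β₁ = 0.85, so c = a/β₁ = 128.37/0.85 = 151.02 mm.
From the linear strain diagram with ε_cu = 0.003: ε_t = 0.003 (d − c)/c = 0.003 × (790 − 151.02)/151.02 = 0.0127.
Since ε_t ≥ 0.005, the section is tension-controlled.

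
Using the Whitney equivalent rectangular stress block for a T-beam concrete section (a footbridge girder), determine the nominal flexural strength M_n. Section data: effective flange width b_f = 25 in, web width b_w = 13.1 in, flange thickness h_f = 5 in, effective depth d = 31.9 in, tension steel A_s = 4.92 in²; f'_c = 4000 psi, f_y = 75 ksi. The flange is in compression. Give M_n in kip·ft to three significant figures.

M_n ≈ 914 kip·ft

Tension: T = A_s f_y = 4.92 × 75 = 369 kips.
Try a within the flange: a = T/(0.85 f'_c b_f) = 369/(0.85 × 4 × 25) = 4.341 in.
Since a = 4.341 ≤ h_f = 5 in, the stress block lies entirely in the flange; analyse as a rectangular beam of width b_f.
M_n = T(d − a/2) = 369 × (31.9 − 2.1705) = 10970.2 kip·in.
M_n = 10970.2/12 = 914.18 kip·ft.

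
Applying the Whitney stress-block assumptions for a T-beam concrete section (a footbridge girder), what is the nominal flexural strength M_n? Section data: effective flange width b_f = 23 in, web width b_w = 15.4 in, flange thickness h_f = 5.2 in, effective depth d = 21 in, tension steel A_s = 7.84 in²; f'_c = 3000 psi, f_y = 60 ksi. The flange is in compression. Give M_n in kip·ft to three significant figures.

Tension: T = A_s f_y = 7.84 × 60 = 470.4 kips.
Try a within the flange: a = T/(0.85 f'_c b_f) = 470.4/(0.85 × 3 × 23) = 8.020 in.
a = 8.020 > h_f = 5.2 in: the block extends into the web. Split into flange-overhang and web parts.
C_f = 0.85 f'_c (b_f − b_w) h_f = 0.85 × 3 × (23 − 15.4) × 5.2 = 100.8 kips.
Remaining web compression depth: a_w = (T − C_f)/(0.85 f'_c b_w) = (470.4 − 100.8)/(0.85 × 3 × 15.4) = 9.412 in.
M_n = C_f(d − h_f/2) + (T − C_f)(d − a_w/2) = 100.8 × (21 − 2.6) + 369.6 × (21 − 4.706) = 1854.7 + 6022.3 = 7877.0 kip·in.
M_n = 7877.0/12 = 656.42 kip·ft.

M_n ≈ 656 kip·ft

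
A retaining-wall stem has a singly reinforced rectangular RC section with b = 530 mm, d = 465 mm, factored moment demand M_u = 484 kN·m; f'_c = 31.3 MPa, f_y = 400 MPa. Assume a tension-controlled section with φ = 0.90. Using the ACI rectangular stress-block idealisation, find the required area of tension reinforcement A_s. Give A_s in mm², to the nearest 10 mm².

M_n = M_u/φ = 484/0.90 = 537.778 kN·m.
With M_n = 0.85 f'_c a b (d − a/2), solve the quadratic for a:
a = d − √(d² − 2M_n/(0.85 f'_c b)) = 465 − √(465² − 2 × 537.778×10⁶/(0.85 × 31.3 × 530)) = 90.90 mm.
A_s = 0.85 f'_c a b / f_y = 0.85 × 31.3 × 90.90 × 530 / 400 = 3204.4 mm².

A_s ≈ 3200 mm²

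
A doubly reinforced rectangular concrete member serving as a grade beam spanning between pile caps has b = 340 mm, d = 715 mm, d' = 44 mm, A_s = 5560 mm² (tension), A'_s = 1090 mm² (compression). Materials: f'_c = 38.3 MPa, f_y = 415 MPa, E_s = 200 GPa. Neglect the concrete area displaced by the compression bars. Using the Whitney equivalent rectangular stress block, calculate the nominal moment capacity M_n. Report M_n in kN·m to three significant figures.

Assume both tension and compression steel yield.
Net tension couple steel: A_s − A'_s = 4470 mm².
a = (A_s − A'_s) f_y / (0.85 f'_c b) = 1855050/(0.85 × 38.3 × 340) = 167.59 mm.
c = a/β₁ = 167.59/0.776 = 215.97 mm; ε'_s = 0.003(c − d')/c = 0.0024 ≥ f_y/E_s = 0.0021, so compression steel does yield.
M_n = (A_s − A'_s) f_y (d − a/2) + A'_s f_y (d − d') = [1855050 × (715 − 83.795) + 452350 × (715 − 44)] × 10⁻⁶ = 1170.92 + 303.53 = 1474.45 kN·m.

M_n ≈ 1470 kN·m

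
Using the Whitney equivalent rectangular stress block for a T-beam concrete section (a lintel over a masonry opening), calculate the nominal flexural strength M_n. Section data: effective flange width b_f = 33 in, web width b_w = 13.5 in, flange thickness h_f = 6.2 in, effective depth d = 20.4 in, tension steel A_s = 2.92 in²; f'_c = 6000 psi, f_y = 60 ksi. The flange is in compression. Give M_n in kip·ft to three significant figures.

Tension: T = A_s f_y = 2.92 × 60 = 175.2 kips.
Try a within the flange: a = T/(0.85 f'_c b_f) = 175.2/(0.85 × 6 × 33) = 1.041 in.
Since a = 1.041 ≤ h_f = 6.2 in, the stress block lies entirely in the flange; analyse as a rectangular beam of width b_f.
M_n = T(d − a/2) = 175.2 × (20.4 − 0.5205) = 3482.9 kip·in.
M_n = 3482.9/12 = 290.24 kip·ft.

M_n ≈ 290 kip·ft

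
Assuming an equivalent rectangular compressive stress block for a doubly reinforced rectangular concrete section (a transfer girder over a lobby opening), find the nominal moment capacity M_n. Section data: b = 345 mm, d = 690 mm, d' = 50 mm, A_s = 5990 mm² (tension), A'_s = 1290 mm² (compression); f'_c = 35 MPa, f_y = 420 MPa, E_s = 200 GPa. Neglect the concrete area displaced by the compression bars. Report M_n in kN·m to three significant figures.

M_n ≈ 1520 kN·m

Assume both tension and compression steel yield.
Net tension couple steel: A_s − A'_s = 4700 mm².
a = (A_s − A'_s) f_y / (0.85 f'_c b) = 1974000/(0.85 × 35 × 345) = 192.33 mm.
c = a/β₁ = 192.33/0.8 = 240.41 mm; ε'_s = 0.003(c − d')/c = 0.0024 ≥ f_y/E_s = 0.0021, so compression steel does yield.
M_n = (A_s − A'_s) f_y (d − a/2) + A'_s f_y (d − d') = [1974000 × (690 − 96.165) + 541800 × (690 − 50)] × 10⁻⁶ = 1172.23 + 346.75 = 1518.98 kN·m.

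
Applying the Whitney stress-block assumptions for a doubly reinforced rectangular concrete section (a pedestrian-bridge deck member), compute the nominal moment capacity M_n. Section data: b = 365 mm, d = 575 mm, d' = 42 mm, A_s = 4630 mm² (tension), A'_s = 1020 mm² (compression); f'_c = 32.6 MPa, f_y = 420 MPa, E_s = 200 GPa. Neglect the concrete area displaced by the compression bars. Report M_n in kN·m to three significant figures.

M_n ≈ 987 kN·m

Assume both tension and compression steel yield.
Net tension couple steel: A_s − A'_s = 3610 mm².
a = (A_s − A'_s) f_y / (0.85 f'_c b) = 1516200/(0.85 × 32.6 × 365) = 149.91 mm.
c = a/β₁ = 149.91/0.817 = 183.49 mm; ε'_s = 0.003(c − d')/c = 0.0023 ≥ f_y/E_s = 0.0021, so compression steel does yield.
M_n = (A_s − A'_s) f_y (d − a/2) + A'_s f_y (d − d') = [1516200 × (575 − 74.955) + 428400 × (575 − 42)] × 10⁻⁶ = 758.17 + 228.34 = 986.51 kN·m.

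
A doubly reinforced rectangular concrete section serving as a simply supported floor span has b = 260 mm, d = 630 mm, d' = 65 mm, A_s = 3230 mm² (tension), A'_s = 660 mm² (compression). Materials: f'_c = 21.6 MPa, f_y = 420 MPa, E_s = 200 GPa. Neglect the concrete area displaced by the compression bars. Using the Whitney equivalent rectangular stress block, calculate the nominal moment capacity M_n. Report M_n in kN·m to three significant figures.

Assume both tension and compression steel yield.
Net tension couple steel: A_s − A'_s = 2570 mm².
a = (A_s − A'_s) f_y / (0.85 f'_c b) = 1079400/(0.85 × 21.6 × 260) = 226.12 mm.
c = a/β₁ = 226.12/0.85 = 266.02 mm; ε'_s = 0.003(c − d')/c = 0.0023 ≥ f_y/E_s = 0.0021, so compression steel does yield.
M_n = (A_s − A'_s) f_y (d − a/2) + A'_s f_y (d − d') = [1079400 × (630 − 113.06) + 277200 × (630 − 65)] × 10⁻⁶ = 557.99 + 156.62 = 714.61 kN·m.

M_n ≈ 715 kN·m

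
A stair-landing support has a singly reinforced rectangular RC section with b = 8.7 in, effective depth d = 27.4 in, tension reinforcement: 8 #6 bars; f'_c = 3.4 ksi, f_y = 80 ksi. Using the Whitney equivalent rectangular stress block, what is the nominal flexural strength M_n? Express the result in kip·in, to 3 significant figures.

A_s = 8 × 0.44 = 3.52 in².
T = A_s f_y = 3.52 × 80 = 281.6 kips.
a = T/(0.85 f'_c b) = 281.6/(0.85 × 3.4 × 8.7) = 11.200 in.
M_n = T(d − a/2) = 281.6 × (27.4 − 5.6) = 6138.9 kip·in.

M_n ≈ 6140 kip·in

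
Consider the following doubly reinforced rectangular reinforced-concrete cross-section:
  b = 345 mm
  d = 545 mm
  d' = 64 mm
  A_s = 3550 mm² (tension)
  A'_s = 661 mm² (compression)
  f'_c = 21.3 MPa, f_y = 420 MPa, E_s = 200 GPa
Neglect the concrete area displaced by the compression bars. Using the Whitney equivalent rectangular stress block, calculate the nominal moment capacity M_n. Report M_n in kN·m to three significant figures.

M_n ≈ 677 kN·m

Assume both tension and compression steel yield.
Net tension couple steel: A_s − A'_s = 2889 mm².
a = (A_s − A'_s) f_y / (0.85 f'_c b) = 1213380/(0.85 × 21.3 × 345) = 194.26 mm.
c = a/β₁ = 194.26/0.85 = 228.54 mm; ε'_s = 0.003(c − d')/c = 0.0022 ≥ f_y/E_s = 0.0021, so compression steel does yield.
M_n = (A_s − A'_s) f_y (d − a/2) + A'_s f_y (d − d') = [1213380 × (545 − 97.13) + 277620 × (545 − 64)] × 10⁻⁶ = 543.44 + 133.54 = 676.98 kN·m.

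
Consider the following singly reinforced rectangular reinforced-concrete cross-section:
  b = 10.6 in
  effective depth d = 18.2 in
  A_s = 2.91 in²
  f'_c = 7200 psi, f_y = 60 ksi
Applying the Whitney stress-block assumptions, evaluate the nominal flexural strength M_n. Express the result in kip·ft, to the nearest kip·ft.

T = A_s f_y = 2.91 × 60 = 174.6 kips.
a = T/(0.85 f'_c b) = 174.6/(0.85 × 7.2 × 10.6) = 2.691 in.
M_n = T(d − a/2) = 174.6 × (18.2 − 1.3455) = 2942.8 kip·in = 2942.8/12 = 245.23 kip·ft.

M_n ≈ 245 kip·ft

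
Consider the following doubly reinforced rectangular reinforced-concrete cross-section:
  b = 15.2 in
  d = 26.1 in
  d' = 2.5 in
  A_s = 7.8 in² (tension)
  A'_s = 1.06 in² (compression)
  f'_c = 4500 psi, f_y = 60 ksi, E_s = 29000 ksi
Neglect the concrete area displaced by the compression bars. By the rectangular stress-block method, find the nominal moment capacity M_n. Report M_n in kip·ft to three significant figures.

Assume both steels yield.
a = (A_s − A'_s) f_y/(0.85 f'_c b) = (7.8 − 1.06) × 60/(0.85 × 4.5 × 15.2) = 6.956 in.
c = a/β₁ = 6.956/0.825 = 8.432 in; ε'_s = 0.003(c − d')/c = 0.0021 ≥ ε_y = 0.0021, so the compression steel yields.
M_n = (A_s − A'_s) f_y (d − a/2) + A'_s f_y (d − d') = 404.4 × (26.1 − 3.478) + 63.6 × (26.1 − 2.5) = 9148.3 + 1501.0 = 10649.3 kip·in = 10649.3/12 = 887.44 kip·ft.

M_n ≈ 887 kip·ft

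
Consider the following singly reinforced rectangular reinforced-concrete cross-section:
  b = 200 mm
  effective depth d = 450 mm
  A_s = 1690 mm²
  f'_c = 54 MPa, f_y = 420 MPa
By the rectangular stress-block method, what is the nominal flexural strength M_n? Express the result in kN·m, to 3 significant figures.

M_n ≈ 292 kN·m

T = A_s f_y = 1690 × 420 = 709800 N = 709.8 kN.
From C = T: a = T/(0.85 f'_c b) = 709800/(0.85 × 54 × 200) = 77.32 mm.
M_n = T(d − a/2) = 709.8 kN × (450 − 38.66) mm = 291.97 kN·m.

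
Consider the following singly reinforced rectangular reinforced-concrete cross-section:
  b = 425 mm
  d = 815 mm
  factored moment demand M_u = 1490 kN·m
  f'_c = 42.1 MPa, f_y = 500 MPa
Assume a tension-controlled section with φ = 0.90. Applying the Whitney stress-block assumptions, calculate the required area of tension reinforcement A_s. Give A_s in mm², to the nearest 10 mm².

M_n = M_u/φ = 1490/0.90 = 1655.56 kN·m.
With M_n = 0.85 f'_c a b (d − a/2), solve the quadratic for a:
a = d − √(d² − 2M_n/(0.85 f'_c b)) = 815 − √(815² − 2 × 1655.56×10⁶/(0.85 × 42.1 × 425)) = 146.78 mm.
A_s = 0.85 f'_c a b / f_y = 0.85 × 42.1 × 146.78 × 425 / 500 = 4464.6 mm².

A_s ≈ 4460 mm²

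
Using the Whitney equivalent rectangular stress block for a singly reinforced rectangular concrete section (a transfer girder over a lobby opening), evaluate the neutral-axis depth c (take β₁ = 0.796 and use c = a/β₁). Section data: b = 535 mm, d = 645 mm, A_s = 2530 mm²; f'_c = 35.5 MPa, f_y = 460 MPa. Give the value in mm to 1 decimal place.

c ≈ 90.6 mm

T = A_s f_y = 2530 × 460 = 1163800 N = 1163.8 kN.
Setting C = 0.85 f'_c a b equal to T: a = 1163800/(0.85 × 35.5 × 535) = 72.090 mm.
With β₁ = 0.796, c = a/β₁ = 72.090/0.796 = 90.6 mm.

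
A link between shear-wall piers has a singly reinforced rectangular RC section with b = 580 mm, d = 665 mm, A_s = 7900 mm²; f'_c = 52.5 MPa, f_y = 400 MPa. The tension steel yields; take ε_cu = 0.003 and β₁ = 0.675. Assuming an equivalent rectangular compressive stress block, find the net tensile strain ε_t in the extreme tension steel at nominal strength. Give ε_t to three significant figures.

ε_t ≈ 0.00803

a = A_s f_y/(0.85 f'_c b) = 122.09 mm.
β₁ = 0.675, so c = a/β₁ = 122.09/0.675 = 180.87 mm.
From the linear strain diagram with ε_cu = 0.003: ε_t = 0.003 (d − c)/c = 0.003 × (665 − 180.87)/180.87 = 0.00803.
Since ε_t ≥ 0.005, the section is tension-controlled.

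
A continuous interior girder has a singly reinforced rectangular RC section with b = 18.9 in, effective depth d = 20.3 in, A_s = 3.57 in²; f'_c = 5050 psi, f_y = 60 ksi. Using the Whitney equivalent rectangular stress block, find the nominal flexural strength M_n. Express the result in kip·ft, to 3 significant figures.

M_n ≈ 339 kip·ft

T = A_s f_y = 3.57 × 60 = 214.2 kips.
a = T/(0.85 f'_c b) = 214.2/(0.85 × 5.05 × 18.9) = 2.640 in.
M_n = T(d − a/2) = 214.2 × (20.3 − 1.32) = 4065.5 kip·in = 4065.5/12 = 338.79 kip·ft.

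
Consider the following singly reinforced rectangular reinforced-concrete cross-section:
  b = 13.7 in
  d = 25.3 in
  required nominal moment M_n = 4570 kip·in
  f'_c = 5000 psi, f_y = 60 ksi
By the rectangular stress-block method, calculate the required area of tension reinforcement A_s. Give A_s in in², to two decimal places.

From M_n = 0.85 f'_c a b (d − a/2):
a = d − √(d² − 2M_n/(0.85 f'_c b)) = 25.3 − √(25.3² − 2 × 4570/(0.85 × 5 × 13.7)) = 3.320 in.
A_s = 0.85 f'_c a b / f_y = 0.85 × 5 × 3.320 × 13.7 / 60 = 3.222 in².

A_s ≈ 3.22 in²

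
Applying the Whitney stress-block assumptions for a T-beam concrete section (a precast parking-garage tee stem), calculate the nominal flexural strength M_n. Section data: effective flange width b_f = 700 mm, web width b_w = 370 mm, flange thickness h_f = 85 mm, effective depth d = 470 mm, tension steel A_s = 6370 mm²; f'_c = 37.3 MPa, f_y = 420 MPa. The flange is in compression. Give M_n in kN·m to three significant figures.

Tension: T = A_s f_y = 6370 × 420 = 2675400 N.
Try a within the flange: a = T/(0.85 f'_c b_f) = 2675400/(0.85 × 37.3 × 700) = 120.55 mm.
a = 120.55 > h_f = 85 mm: the block extends into the web. Split into flange-overhang and web parts.
C_f = 0.85 f'_c (b_f − b_w) h_f = 0.85 × 37.3 × (700 − 370) × 85 = 889325 N.
Remaining web compression depth: a_w = (T − C_f)/(0.85 f'_c b_w) = (2675400 − 889325)/(0.85 × 37.3 × 370) = 152.25 mm.
M_n = C_f(d − h_f/2) + (T − C_f)(d − a_w/2) = 889325 × (470 − 42.5) + 1786075 × (470 − 76.125) = 380.19 + 703.49 = 1083.68 × 10⁶ N·mm.
M_n = 1083.68 kN·m.

M_n ≈ 1080 kN·m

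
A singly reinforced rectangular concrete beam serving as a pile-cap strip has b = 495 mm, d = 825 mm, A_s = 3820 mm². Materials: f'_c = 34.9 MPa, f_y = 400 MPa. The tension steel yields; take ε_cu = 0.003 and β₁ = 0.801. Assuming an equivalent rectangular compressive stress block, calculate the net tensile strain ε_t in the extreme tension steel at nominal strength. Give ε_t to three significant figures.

ε_t ≈ 0.0161

a = A_s f_y/(0.85 f'_c b) = 104.06 mm.
β₁ = 0.801, so c = a/β₁ = 104.06/0.801 = 129.91 mm.
From the linear strain diagram with ε_cu = 0.003: ε_t = 0.003 (d − c)/c = 0.003 × (825 − 129.91)/129.91 = 0.0161.
Since ε_t ≥ 0.005, the section is tension-controlled.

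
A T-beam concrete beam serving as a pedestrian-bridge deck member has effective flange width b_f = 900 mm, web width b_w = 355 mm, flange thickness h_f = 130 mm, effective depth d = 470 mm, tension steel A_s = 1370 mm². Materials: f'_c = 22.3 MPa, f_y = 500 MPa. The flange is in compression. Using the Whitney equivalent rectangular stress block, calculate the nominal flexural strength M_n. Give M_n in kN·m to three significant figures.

M_n ≈ 308 kN·m

Tension: T = A_s f_y = 1370 × 500 = 685000 N.
Try a within the flange: a = T/(0.85 f'_c b_f) = 685000/(0.85 × 22.3 × 900) = 40.15 mm.
Since a = 40.15 ≤ h_f = 130 mm, the stress block lies entirely in the flange; analyse as a rectangular beam of width b_f.
M_n = T(d − a/2) = 685000 × (470 − 20.075) = 308.20 × 10⁶ N·mm.
M_n = 308.20 kN·m.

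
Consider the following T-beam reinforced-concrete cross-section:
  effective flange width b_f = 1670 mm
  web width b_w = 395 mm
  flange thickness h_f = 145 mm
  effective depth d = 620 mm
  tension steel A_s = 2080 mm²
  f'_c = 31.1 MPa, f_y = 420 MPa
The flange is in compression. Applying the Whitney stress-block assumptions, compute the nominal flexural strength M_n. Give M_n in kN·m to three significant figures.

M_n ≈ 533 kN·m

Tension: T = A_s f_y = 2080 × 420 = 873600 N.
Try a within the flange: a = T/(0.85 f'_c b_f) = 873600/(0.85 × 31.1 × 1670) = 19.79 mm.
Since a = 19.79 ≤ h_f = 145 mm, the stress block lies entirely in the flange; analyse as a rectangular beam of width b_f.
M_n = T(d − a/2) = 873600 × (620 − 9.895) = 532.99 × 10⁶ N·mm.
M_n = 532.99 kN·m.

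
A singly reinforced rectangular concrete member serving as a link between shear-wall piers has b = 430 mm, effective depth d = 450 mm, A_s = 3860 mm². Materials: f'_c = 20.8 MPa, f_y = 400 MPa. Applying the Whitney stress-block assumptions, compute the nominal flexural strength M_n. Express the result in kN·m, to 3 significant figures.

M_n ≈ 538 kN·m

T = A_s f_y = 3860 × 400 = 1544000 N = 1544 kN.
From C = T: a = T/(0.85 f'_c b) = 1544000/(0.85 × 20.8 × 430) = 203.09 mm.
M_n = T(d − a/2) = 1544 kN × (450 − 101.545) mm = 538.01 kN·m.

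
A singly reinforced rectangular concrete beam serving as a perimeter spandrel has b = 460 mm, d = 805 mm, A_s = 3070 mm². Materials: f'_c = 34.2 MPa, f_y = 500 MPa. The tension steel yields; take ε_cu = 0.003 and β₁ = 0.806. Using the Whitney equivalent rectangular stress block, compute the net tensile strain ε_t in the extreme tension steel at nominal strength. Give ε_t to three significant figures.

ε_t ≈ 0.0140

a = A_s f_y/(0.85 f'_c b) = 114.79 mm.
β₁ = 0.806, so c = a/β₁ = 114.79/0.806 = 142.42 mm.
From the linear strain diagram with ε_cu = 0.003: ε_t = 0.003 (d − c)/c = 0.003 × (805 − 142.42)/142.42 = 0.0140.
Since ε_t ≥ 0.005, the section is tension-controlled.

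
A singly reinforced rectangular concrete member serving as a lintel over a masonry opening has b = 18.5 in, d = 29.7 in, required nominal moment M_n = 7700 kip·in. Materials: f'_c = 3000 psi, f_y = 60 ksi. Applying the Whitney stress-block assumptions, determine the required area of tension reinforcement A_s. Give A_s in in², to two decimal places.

A_s ≈ 4.82 in²

From M_n = 0.85 f'_c a b (d − a/2):
a = d − √(d² − 2M_n/(0.85 f'_c b)) = 29.7 − √(29.7² − 2 × 7700/(0.85 × 3 × 18.5)) = 6.128 in.
A_s = 0.85 f'_c a b / f_y = 0.85 × 3 × 6.128 × 18.5 / 60 = 4.818 in².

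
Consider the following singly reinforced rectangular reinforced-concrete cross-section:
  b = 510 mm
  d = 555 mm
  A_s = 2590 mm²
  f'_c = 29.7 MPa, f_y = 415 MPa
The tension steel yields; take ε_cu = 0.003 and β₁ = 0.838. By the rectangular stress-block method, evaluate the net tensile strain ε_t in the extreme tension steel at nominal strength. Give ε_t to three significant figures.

ε_t ≈ 0.0137

a = A_s f_y/(0.85 f'_c b) = 83.48 mm.
β₁ = 0.838, so c = a/β₁ = 83.48/0.838 = 99.62 mm.
From the linear strain diagram with ε_cu = 0.003: ε_t = 0.003 (d − c)/c = 0.003 × (555 − 99.62)/99.62 = 0.0137.
Since ε_t ≥ 0.005, the section is tension-controlled.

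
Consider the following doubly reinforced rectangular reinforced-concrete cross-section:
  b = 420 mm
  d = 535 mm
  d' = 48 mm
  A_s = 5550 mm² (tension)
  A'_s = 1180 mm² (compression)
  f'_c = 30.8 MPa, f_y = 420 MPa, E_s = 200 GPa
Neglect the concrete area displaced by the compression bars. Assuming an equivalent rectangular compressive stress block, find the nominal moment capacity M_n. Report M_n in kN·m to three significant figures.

M_n ≈ 1070 kN·m

Assume both tension and compression steel yield.
Net tension couple steel: A_s − A'_s = 4370 mm².
a = (A_s − A'_s) f_y / (0.85 f'_c b) = 1835400/(0.85 × 30.8 × 420) = 166.92 mm.
c = a/β₁ = 166.92/0.83 = 201.11 mm; ε'_s = 0.003(c − d')/c = 0.0023 ≥ f_y/E_s = 0.0021, so compression steel does yield.
M_n = (A_s − A'_s) f_y (d − a/2) + A'_s f_y (d − d') = [1835400 × (535 − 83.46) + 495600 × (535 − 48)] × 10⁻⁶ = 828.76 + 241.36 = 1070.12 kN·m.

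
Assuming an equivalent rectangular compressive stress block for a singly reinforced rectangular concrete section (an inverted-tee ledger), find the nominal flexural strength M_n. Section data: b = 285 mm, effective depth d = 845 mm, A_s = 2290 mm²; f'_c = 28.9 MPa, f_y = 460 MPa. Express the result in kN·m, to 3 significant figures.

T = A_s f_y = 2290 × 460 = 1053400 N = 1053.4 kN.
From C = T: a = T/(0.85 f'_c b) = 1053400/(0.85 × 28.9 × 285) = 150.46 mm.
M_n = T(d − a/2) = 1053.4 kN × (845 − 75.23) mm = 810.88 kN·m.

M_n ≈ 811 kN·m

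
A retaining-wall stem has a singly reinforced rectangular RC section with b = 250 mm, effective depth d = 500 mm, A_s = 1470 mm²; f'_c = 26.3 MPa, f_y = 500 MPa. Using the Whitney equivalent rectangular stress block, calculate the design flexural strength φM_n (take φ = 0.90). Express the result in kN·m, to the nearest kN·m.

φM_n ≈ 287 kN·m

T = A_s f_y = 1470 × 500 = 735000 N = 735 kN.
From C = T: a = T/(0.85 f'_c b) = 735000/(0.85 × 26.3 × 250) = 131.51 mm.
M_n = T(d − a/2) = 735 kN × (500 − 65.755) mm = 319.17 kN·m.
φM_n = 0.90 × 319.17 = 287.25 kN·m.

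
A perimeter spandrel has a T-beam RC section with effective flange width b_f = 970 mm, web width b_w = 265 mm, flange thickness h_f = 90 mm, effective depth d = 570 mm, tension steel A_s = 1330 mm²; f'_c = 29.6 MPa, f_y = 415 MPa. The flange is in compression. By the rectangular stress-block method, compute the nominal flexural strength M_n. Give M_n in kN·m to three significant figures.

Tension: T = A_s f_y = 1330 × 415 = 551950 N.
Try a within the flange: a = T/(0.85 f'_c b_f) = 551950/(0.85 × 29.6 × 970) = 22.62 mm.
Since a = 22.62 ≤ h_f = 90 mm, the stress block lies entirely in the flange; analyse as a rectangular beam of width b_f.
M_n = T(d − a/2) = 551950 × (570 − 11.31) = 308.37 × 10⁶ N·mm.
M_n = 308.37 kN·m.

M_n ≈ 308 kN·m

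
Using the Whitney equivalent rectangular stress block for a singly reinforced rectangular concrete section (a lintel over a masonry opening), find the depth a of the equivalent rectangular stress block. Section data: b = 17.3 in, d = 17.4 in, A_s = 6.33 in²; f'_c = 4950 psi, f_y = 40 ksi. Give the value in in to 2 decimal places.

a ≈ 3.48 in

T = A_s f_y = 6.33 × 40 = 253.2 kips.
a = T/(0.85 f'_c b) = 253.2/(0.85 × 4.95 × 17.3) = 3.48 in.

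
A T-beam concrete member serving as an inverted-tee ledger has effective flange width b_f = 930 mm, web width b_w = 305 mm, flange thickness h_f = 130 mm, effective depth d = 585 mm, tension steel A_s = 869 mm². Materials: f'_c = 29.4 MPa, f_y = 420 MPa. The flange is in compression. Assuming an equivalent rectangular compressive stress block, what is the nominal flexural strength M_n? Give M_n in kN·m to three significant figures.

M_n ≈ 211 kN·m

Tension: T = A_s f_y = 869 × 420 = 364980 N.
Try a within the flange: a = T/(0.85 f'_c b_f) = 364980/(0.85 × 29.4 × 930) = 15.70 mm.
Since a = 15.70 ≤ h_f = 130 mm, the stress block lies entirely in the flange; analyse as a rectangular beam of width b_f.
M_n = T(d − a/2) = 364980 × (585 − 7.85) = 210.65 × 10⁶ N·mm.
M_n = 210.65 kN·m.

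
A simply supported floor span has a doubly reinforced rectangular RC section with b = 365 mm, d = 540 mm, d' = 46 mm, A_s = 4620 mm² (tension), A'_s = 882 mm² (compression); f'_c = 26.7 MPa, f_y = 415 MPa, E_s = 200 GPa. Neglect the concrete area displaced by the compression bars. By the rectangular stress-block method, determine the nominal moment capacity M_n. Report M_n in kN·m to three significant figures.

Assume both tension and compression steel yield.
Net tension couple steel: A_s − A'_s = 3738 mm².
a = (A_s − A'_s) f_y / (0.85 f'_c b) = 1551270/(0.85 × 26.7 × 365) = 187.27 mm.
c = a/β₁ = 187.27/0.85 = 220.32 mm; ε'_s = 0.003(c − d')/c = 0.0024 ≥ f_y/E_s = 0.0021, so compression steel does yield.
M_n = (A_s − A'_s) f_y (d − a/2) + A'_s f_y (d − d') = [1551270 × (540 − 93.635) + 366030 × (540 − 46)] × 10⁻⁶ = 692.43 + 180.82 = 873.25 kN·m.

M_n ≈ 873 kN·m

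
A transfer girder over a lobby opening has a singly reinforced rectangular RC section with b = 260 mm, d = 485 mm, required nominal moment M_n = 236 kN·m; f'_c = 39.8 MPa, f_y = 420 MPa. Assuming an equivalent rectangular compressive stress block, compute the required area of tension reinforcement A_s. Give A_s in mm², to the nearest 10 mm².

A_s ≈ 1230 mm²

With M_n = 0.85 f'_c a b (d − a/2), solve the quadratic for a:
a = d − √(d² − 2M_n/(0.85 f'_c b)) = 485 − √(485² − 2 × 236×10⁶/(0.85 × 39.8 × 260)) = 58.90 mm.
A_s = 0.85 f'_c a b / f_y = 0.85 × 39.8 × 58.90 × 260 / 420 = 1233.5 mm².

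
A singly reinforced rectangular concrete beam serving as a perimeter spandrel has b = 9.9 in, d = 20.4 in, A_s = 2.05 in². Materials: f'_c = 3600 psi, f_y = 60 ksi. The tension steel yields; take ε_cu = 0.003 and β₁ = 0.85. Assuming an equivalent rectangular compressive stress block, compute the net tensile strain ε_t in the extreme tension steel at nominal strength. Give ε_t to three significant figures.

a = A_s f_y/(0.85 f'_c b) = 4.060 in.
β₁ = 0.85, so c = a/β₁ = 4.060/0.85 = 4.776 in.
From the linear strain diagram with ε_cu = 0.003: ε_t = 0.003 (d − c)/c = 0.003 × (20.4 − 4.776)/4.776 = 0.00981.
Since ε_t ≥ 0.005, the section is tension-controlled.

ε_t ≈ 0.00981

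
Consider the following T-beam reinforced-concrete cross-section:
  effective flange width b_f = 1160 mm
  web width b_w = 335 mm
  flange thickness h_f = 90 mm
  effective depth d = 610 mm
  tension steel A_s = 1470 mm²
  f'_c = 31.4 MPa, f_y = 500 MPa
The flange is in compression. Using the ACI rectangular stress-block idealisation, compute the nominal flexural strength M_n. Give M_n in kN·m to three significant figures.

Tension: T = A_s f_y = 1470 × 500 = 735000 N.
Try a within the flange: a = T/(0.85 f'_c b_f) = 735000/(0.85 × 31.4 × 1160) = 23.74 mm.
Since a = 23.74 ≤ h_f = 90 mm, the stress block lies entirely in the flange; analyse as a rectangular beam of width b_f.
M_n = T(d − a/2) = 735000 × (610 − 11.87) = 439.63 × 10⁶ N·mm.
M_n = 439.63 kN·m.

M_n ≈ 440 kN·m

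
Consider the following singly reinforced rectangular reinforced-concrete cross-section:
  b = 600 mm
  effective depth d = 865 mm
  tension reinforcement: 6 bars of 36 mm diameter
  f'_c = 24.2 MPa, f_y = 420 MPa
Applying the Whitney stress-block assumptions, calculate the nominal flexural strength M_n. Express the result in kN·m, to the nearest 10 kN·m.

M_n ≈ 1950 kN·m

A_s = 6 × 1018 = 6108 mm².
T = A_s f_y = 6108 × 420 = 2565360 N = 2565.36 kN.
From C = T: a = T/(0.85 f'_c b) = 2565360/(0.85 × 24.2 × 600) = 207.86 mm.
M_n = T(d − a/2) = 2565.36 kN × (865 − 103.93) mm = 1952.42 kN·m.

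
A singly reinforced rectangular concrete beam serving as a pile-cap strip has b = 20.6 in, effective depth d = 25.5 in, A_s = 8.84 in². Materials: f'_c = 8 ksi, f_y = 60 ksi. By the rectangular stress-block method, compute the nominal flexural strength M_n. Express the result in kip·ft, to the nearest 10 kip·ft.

T = A_s f_y = 8.84 × 60 = 530.4 kips.
a = T/(0.85 f'_c b) = 530.4/(0.85 × 8 × 20.6) = 3.786 in.
M_n = T(d − a/2) = 530.4 × (25.5 − 1.893) = 12521.2 kip·in = 12521.2/12 = 1043.43 kip·ft.

M_n ≈ 1040 kip·ft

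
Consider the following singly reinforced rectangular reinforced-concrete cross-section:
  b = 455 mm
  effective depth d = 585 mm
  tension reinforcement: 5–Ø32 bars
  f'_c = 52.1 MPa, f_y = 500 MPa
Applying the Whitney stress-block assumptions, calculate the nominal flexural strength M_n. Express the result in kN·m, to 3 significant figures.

M_n ≈ 1080 kN·m

A_s = 5 × 804 = 4020 mm².
T = A_s f_y = 4020 × 500 = 2010000 N = 2010 kN.
From C = T: a = T/(0.85 f'_c b) = 2010000/(0.85 × 52.1 × 455) = 99.75 mm.
M_n = T(d − a/2) = 2010 kN × (585 − 49.875) mm = 1075.60 kN·m.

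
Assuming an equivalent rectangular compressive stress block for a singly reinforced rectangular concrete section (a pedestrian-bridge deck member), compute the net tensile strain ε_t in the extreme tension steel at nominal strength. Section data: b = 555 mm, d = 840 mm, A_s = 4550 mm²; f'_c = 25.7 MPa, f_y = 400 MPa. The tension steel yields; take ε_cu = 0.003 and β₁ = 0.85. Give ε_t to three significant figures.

a = A_s f_y/(0.85 f'_c b) = 150.12 mm.
β₁ = 0.85, so c = a/β₁ = 150.12/0.85 = 176.61 mm.
From the linear strain diagram with ε_cu = 0.003: ε_t = 0.003 (d − c)/c = 0.003 × (840 − 176.61)/176.61 = 0.0113.
Since ε_t ≥ 0.005, the section is tension-controlled.

ε_t ≈ 0.0113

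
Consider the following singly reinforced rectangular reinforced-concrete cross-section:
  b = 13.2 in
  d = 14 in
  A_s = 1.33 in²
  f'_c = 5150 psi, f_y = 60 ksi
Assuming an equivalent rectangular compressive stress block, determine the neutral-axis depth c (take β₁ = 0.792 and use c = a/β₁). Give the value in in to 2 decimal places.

T = A_s f_y = 1.33 × 60 = 79.8 kips.
a = T/(0.85 f'_c b) = 79.8/(0.85 × 5.15 × 13.2) = 1.3810 in.
With β₁ = 0.792, c = a/β₁ = 1.3810/0.792 = 1.74 in.

c ≈ 1.74 in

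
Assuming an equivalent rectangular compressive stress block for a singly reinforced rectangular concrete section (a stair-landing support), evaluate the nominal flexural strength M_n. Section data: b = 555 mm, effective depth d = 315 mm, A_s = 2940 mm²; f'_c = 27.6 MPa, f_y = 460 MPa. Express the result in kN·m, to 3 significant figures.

M_n ≈ 356 kN·m

T = A_s f_y = 2940 × 460 = 1352400 N = 1352.4 kN.
From C = T: a = T/(0.85 f'_c b) = 1352400/(0.85 × 27.6 × 555) = 103.87 mm.
M_n = T(d − a/2) = 1352.4 kN × (315 − 51.935) mm = 355.77 kN·m.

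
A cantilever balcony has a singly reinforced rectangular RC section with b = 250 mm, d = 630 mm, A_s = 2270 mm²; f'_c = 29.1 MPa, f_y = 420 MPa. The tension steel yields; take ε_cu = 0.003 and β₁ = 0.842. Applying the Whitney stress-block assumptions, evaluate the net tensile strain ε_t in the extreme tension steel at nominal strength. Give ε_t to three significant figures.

a = A_s f_y/(0.85 f'_c b) = 154.18 mm.
β₁ = 0.842, so c = a/β₁ = 154.18/0.842 = 183.11 mm.
From the linear strain diagram with ε_cu = 0.003: ε_t = 0.003 (d − c)/c = 0.003 × (630 − 183.11)/183.11 = 0.00732.
Since ε_t ≥ 0.005, the section is tension-controlled.

ε_t ≈ 0.00732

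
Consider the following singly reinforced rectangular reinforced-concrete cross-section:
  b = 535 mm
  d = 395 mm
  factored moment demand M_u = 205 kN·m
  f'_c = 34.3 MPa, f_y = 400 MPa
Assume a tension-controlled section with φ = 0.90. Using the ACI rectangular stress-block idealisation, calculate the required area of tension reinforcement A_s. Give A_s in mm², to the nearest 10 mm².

A_s ≈ 1520 mm²

M_n = M_u/φ = 205/0.90 = 227.778 kN·m.
With M_n = 0.85 f'_c a b (d − a/2), solve the quadratic for a:
a = d − √(d² − 2M_n/(0.85 f'_c b)) = 395 − √(395² − 2 × 227.778×10⁶/(0.85 × 34.3 × 535)) = 38.88 mm.
A_s = 0.85 f'_c a b / f_y = 0.85 × 34.3 × 38.88 × 535 / 400 = 1516.1 mm².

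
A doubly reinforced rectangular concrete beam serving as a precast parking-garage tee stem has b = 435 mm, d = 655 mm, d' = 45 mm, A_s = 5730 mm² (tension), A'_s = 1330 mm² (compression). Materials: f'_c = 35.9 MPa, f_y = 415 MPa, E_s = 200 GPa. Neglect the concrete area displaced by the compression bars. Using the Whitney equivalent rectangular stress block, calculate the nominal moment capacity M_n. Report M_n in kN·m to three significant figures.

M_n ≈ 1410 kN·m

Assume both tension and compression steel yield.
Net tension couple steel: A_s − A'_s = 4400 mm².
a = (A_s − A'_s) f_y / (0.85 f'_c b) = 1826000/(0.85 × 35.9 × 435) = 137.56 mm.
c = a/β₁ = 137.56/0.794 = 173.25 mm; ε'_s = 0.003(c − d')/c = 0.0022 ≥ f_y/E_s = 0.0021, so compression steel does yield.
M_n = (A_s − A'_s) f_y (d − a/2) + A'_s f_y (d − d') = [1826000 × (655 − 68.78) + 551950 × (655 − 45)] × 10⁻⁶ = 1070.44 + 336.69 = 1407.13 kN·m.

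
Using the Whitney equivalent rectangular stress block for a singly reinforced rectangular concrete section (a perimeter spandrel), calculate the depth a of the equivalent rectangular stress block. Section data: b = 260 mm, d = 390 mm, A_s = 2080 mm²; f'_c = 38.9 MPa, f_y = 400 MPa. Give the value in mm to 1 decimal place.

a ≈ 96.8 mm

T = A_s f_y = 2080 × 400 = 832000 N = 832 kN.
Setting C = 0.85 f'_c a b equal to T: a = 832000/(0.85 × 38.9 × 260) = 96.8 mm.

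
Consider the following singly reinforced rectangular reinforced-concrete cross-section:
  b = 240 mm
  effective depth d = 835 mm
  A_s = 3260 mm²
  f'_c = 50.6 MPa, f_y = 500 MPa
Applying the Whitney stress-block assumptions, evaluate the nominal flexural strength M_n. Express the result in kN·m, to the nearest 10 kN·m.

M_n ≈ 1230 kN·m

T = A_s f_y = 3260 × 500 = 1630000 N = 1630 kN.
From C = T: a = T/(0.85 f'_c b) = 1630000/(0.85 × 50.6 × 240) = 157.91 mm.
M_n = T(d − a/2) = 1630 kN × (835 − 78.955) mm = 1232.35 kN·m.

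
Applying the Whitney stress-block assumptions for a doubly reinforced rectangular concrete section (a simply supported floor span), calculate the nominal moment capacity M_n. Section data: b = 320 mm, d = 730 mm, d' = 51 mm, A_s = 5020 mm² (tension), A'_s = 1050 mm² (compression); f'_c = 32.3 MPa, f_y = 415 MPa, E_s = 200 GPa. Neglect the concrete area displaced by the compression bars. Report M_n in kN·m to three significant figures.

M_n ≈ 1340 kN·m

Assume both tension and compression steel yield.
Net tension couple steel: A_s − A'_s = 3970 mm².
a = (A_s − A'_s) f_y / (0.85 f'_c b) = 1647550/(0.85 × 32.3 × 320) = 187.53 mm.
c = a/β₁ = 187.53/0.819 = 228.97 mm; ε'_s = 0.003(c − d')/c = 0.0023 ≥ f_y/E_s = 0.0021, so compression steel does yield.
M_n = (A_s − A'_s) f_y (d − a/2) + A'_s f_y (d − d') = [1647550 × (730 − 93.765) + 435750 × (730 − 51)] × 10⁻⁶ = 1048.23 + 295.87 = 1344.10 kN·m.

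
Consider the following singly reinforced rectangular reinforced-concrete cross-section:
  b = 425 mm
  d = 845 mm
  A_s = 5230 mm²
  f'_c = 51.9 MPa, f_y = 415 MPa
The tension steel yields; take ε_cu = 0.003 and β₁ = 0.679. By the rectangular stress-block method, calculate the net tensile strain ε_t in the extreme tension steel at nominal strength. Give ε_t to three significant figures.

a = A_s f_y/(0.85 f'_c b) = 115.76 mm.
β₁ = 0.679, so c = a/β₁ = 115.76/0.679 = 170.49 mm.
From the linear strain diagram with ε_cu = 0.003: ε_t = 0.003 (d − c)/c = 0.003 × (845 − 170.49)/170.49 = 0.0119.
Since ε_t ≥ 0.005, the section is tension-controlled.

ε_t ≈ 0.0119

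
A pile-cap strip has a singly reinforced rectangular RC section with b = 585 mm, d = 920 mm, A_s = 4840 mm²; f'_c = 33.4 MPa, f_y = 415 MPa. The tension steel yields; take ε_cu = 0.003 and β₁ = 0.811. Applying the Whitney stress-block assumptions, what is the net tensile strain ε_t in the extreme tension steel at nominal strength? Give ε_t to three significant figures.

ε_t ≈ 0.0155

a = A_s f_y/(0.85 f'_c b) = 120.94 mm.
β₁ = 0.811, so c = a/β₁ = 120.94/0.811 = 149.12 mm.
From the linear strain diagram with ε_cu = 0.003: ε_t = 0.003 (d − c)/c = 0.003 × (920 − 149.12)/149.12 = 0.0155.
Since ε_t ≥ 0.005, the section is tension-controlled.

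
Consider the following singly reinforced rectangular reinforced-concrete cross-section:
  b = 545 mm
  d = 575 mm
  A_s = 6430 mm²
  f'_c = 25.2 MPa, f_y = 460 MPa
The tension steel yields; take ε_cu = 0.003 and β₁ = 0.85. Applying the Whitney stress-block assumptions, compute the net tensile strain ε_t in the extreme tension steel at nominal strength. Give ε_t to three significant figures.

ε_t ≈ 0.00279

a = A_s f_y/(0.85 f'_c b) = 253.37 mm.
β₁ = 0.85, so c = a/β₁ = 253.37/0.85 = 298.08 mm.
From the linear strain diagram with ε_cu = 0.003: ε_t = 0.003 (d − c)/c = 0.003 × (575 − 298.08)/298.08 = 0.00279.
ε_t < 0.004 — the section is over-reinforced for flexure under ACI limits.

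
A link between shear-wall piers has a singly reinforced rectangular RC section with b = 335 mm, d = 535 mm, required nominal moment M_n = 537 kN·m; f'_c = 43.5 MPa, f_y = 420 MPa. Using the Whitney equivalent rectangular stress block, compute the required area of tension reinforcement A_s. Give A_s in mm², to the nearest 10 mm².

With M_n = 0.85 f'_c a b (d − a/2), solve the quadratic for a:
a = d − √(d² − 2M_n/(0.85 f'_c b)) = 535 − √(535² − 2 × 537×10⁶/(0.85 × 43.5 × 335)) = 88.32 mm.
A_s = 0.85 f'_c a b / f_y = 0.85 × 43.5 × 88.32 × 335 / 420 = 2604.7 mm².

A_s ≈ 2600 mm²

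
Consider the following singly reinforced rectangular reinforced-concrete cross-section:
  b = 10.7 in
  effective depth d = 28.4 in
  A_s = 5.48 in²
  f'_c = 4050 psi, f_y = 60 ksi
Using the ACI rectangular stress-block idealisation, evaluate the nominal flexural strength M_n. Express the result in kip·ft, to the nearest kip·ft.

T = A_s f_y = 5.48 × 60 = 328.8 kips.
a = T/(0.85 f'_c b) = 328.8/(0.85 × 4.05 × 10.7) = 8.926 in.
M_n = T(d − a/2) = 328.8 × (28.4 − 4.463) = 7870.5 kip·in = 7870.5/12 = 655.88 kip·ft.

M_n ≈ 656 kip·ft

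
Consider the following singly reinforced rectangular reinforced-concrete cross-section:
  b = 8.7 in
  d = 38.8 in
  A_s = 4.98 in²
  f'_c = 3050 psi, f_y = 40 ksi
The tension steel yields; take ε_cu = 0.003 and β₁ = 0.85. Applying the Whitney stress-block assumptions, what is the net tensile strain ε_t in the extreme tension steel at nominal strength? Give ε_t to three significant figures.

ε_t ≈ 0.00820

a = A_s f_y/(0.85 f'_c b) = 8.832 in.
β₁ = 0.85, so c = a/β₁ = 8.832/0.85 = 10.391 in.
From the linear strain diagram with ε_cu = 0.003: ε_t = 0.003 (d − c)/c = 0.003 × (38.8 − 10.391)/10.391 = 0.00820.
Since ε_t ≥ 0.005, the section is tension-controlled.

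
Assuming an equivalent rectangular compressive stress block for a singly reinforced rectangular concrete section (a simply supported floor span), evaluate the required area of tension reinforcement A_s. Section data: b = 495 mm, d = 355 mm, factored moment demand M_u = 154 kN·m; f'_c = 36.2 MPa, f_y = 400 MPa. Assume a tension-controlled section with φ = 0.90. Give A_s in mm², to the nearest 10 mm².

A_s ≈ 1260 mm²

M_n = M_u/φ = 154/0.90 = 171.111 kN·m.
With M_n = 0.85 f'_c a b (d − a/2), solve the quadratic for a:
a = d − √(d² − 2M_n/(0.85 f'_c b)) = 355 − √(355² − 2 × 171.111×10⁶/(0.85 × 36.2 × 495)) = 33.20 mm.
A_s = 0.85 f'_c a b / f_y = 0.85 × 36.2 × 33.20 × 495 / 400 = 1264.2 mm².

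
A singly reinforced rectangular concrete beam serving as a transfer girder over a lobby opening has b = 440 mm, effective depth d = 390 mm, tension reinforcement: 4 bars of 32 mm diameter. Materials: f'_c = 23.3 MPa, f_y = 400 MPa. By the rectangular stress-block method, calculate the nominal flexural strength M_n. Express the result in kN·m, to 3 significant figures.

A_s = 4 × 804 = 3216 mm².
T = A_s f_y = 3216 × 400 = 1286400 N = 1286.4 kN.
From C = T: a = T/(0.85 f'_c b) = 1286400/(0.85 × 23.3 × 440) = 147.62 mm.
M_n = T(d − a/2) = 1286.4 kN × (390 − 73.81) mm = 406.75 kN·m.

M_n ≈ 407 kN·m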